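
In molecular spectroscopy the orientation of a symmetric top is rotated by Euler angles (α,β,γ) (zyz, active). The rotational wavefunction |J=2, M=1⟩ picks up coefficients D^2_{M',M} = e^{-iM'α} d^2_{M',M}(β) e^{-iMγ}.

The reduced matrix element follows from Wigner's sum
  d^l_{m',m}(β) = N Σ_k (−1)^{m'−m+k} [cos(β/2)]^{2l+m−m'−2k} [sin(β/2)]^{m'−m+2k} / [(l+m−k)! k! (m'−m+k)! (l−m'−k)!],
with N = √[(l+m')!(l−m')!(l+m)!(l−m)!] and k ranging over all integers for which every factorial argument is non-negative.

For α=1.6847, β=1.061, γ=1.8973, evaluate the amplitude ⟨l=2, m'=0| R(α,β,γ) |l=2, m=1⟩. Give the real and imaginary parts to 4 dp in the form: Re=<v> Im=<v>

Split into d^2_{0,1}(β=1.061) × two z-phases.
Half-angle: c=0.862554, s=0.505965. N=√(2·2·6·1)=4.898979
Admissible k: 1..2 (factorial args all ≥0)
  k=1: (−1)^0·4.8990/(2)·0.8626^3·0.5060^1 = +0.795344
  k=2: (−1)^1·4.8990/(2)·0.8626^1·0.5060^3 = -0.273667
d^2_{0,1}(1.061) = +0.795344 -0.273667 = +0.521677
Attach z-rotation phases: D = e^{-i(0)(1.6847)}·(+0.521677)·e^{-i(1)(1.8973)} = -0.167319-0.494116i

Re=-0.1673 Im=-0.4941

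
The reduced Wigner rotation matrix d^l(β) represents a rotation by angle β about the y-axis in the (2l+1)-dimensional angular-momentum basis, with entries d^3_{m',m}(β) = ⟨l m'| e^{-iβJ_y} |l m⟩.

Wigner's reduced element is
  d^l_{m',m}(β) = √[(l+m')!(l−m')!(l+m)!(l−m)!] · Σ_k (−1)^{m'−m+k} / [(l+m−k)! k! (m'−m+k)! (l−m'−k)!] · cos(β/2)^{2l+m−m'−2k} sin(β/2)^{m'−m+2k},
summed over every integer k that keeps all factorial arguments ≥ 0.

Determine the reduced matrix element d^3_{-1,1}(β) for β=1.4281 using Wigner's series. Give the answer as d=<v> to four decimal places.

d=0.0778

d^3_{-1,1}(β=1.4281) via Wigner's sum:
With c≡cos(β/2)=0.755716 and s≡sin(β/2)=0.654900, N=[2·24·24·2]^{1/2}=48.000000
Admissible k: 2..4 (factorial args all ≥0)
  k=2: (−1)^0·48.0000/(8)·0.7557^4·0.6549^2 = +0.839334
  k=3: (−1)^1·48.0000/(6)·0.7557^2·0.6549^4 = -0.840439
  k=4: (−1)^2·48.0000/(48)·0.7557^0·0.6549^6 = +0.078895
d^3_{-1,1}(1.4281) = +0.839334 -0.840439 +0.078895 = +0.077790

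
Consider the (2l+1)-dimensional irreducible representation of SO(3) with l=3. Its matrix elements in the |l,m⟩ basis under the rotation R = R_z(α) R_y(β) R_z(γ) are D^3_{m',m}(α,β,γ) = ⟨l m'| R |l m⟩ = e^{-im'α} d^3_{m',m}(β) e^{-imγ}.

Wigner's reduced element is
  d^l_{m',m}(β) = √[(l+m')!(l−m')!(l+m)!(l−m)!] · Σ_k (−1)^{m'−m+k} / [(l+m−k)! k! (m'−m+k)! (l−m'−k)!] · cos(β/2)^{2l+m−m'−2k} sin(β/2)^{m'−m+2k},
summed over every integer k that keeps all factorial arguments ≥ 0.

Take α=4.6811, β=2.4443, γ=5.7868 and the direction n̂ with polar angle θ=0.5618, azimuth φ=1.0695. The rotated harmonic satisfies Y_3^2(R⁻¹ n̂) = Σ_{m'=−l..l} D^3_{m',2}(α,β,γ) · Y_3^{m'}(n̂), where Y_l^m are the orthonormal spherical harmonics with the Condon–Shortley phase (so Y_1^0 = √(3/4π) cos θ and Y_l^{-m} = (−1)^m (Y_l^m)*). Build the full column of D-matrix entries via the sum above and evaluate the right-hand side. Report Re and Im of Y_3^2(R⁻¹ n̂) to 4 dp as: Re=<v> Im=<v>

Need the full column D^3_{m',2} for m'=−3..3 at α=4.6811, β=2.4443, γ=5.7868.
cos(β/2)=0.341626, sin(β/2)=0.939836
d^3_{-3,2}: single k=5 term ⇒ +0.613602;  D = -0.480233+0.381948i
d^3_{-2,2}: k∈[4..5] ⇒ +0.455281 -0.689148 = -0.233867;  D = +0.139777+0.187499i
d^3_{-1,2}: k∈[3..4] ⇒ +0.209333 -0.792157 = -0.582823;  D = -0.477939+0.333553i
d^3_{0,2}: k∈[2..3] ⇒ +0.065897 -0.498736 = -0.432838;  D = -0.236491-0.362521i
d^3_{1,2}: k∈[1..2] ⇒ +0.013829 -0.209333 = -0.195504;  D = +0.167004-0.101643i
d^3_{2,2}: k∈[0..1] ⇒ +0.001590 -0.060156 = -0.058566;  D = +0.028869+0.050957i
d^3_{3,2}: single k=0 term ⇒ -0.010712;  D = -0.009481+0.004986i
Y_3^{m'}(θ=0.5618,φ=1.0695) and Σ D·Y over m':
  (-0.4802+0.3819i)·(-0.0629+0.0042i)  (+0.1398+0.1875i)·(-0.1321-0.2069i)  (-0.4779+0.3336i)·(+0.2135-0.3897i)  (-0.2365-0.3625i)·(+0.1835+0.0000i)  (+0.1670-0.1016i)·(-0.2135-0.3897i)  (+0.0289+0.0510i)·(-0.1321+0.2069i)  (-0.0095+0.0050i)·(+0.0629+0.0042i)
Y_3^2(R⁻¹ n̂) = -0.056786+0.067345i

Re=-0.0568 Im=0.0673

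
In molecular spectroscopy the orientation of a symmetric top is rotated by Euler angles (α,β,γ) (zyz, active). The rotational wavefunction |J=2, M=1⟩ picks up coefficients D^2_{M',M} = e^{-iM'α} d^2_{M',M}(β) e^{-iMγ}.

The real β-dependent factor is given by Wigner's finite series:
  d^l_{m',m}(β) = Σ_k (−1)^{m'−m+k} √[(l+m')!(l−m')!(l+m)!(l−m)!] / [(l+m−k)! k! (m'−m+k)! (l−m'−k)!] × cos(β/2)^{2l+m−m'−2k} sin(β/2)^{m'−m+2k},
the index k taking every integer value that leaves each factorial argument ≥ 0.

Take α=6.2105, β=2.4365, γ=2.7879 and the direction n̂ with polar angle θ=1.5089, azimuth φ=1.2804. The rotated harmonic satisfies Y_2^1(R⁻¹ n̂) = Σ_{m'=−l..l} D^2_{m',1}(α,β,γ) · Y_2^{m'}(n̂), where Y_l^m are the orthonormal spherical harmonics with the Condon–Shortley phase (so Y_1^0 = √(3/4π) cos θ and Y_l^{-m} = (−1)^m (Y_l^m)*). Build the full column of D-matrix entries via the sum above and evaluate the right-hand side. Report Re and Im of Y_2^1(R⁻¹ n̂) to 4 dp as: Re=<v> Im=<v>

Re=-0.0379 Im=0.0603

Need the full column D^2_{m',1} for m'=−2..2 at α=6.2105, β=2.4365, γ=2.7879.
cos(β/2)=0.345289, sin(β/2)=0.938497
d^2_{-2,1}: single k=3 term ⇒ +0.570835;  D = -0.558493-0.118059i
d^2_{-1,1}: k∈[2..3] ⇒ +0.315029 -0.775766 = -0.460736;  D = +0.442665+0.127773i
d^2_{0,1}: k∈[1..2] ⇒ +0.094636 -0.699127 = -0.604491;  D = +0.567073+0.209374i
d^2_{1,1}: k∈[0..1] ⇒ +0.014214 -0.315029 = -0.300815;  D = +0.273883+0.124410i
d^2_{2,1}: single k=0 term ⇒ -0.077270;  D = +0.067845+0.036982i
Y_2^{m'}(θ=1.5089,φ=1.2804) and Σ D·Y over m':
  (-0.5585-0.1181i)·(-0.3217-0.2111i)  (+0.4427+0.1278i)·(+0.0137-0.0457i)  (+0.5671+0.2094i)·(-0.3118+0.0000i)  (+0.2739+0.1244i)·(-0.0137-0.0457i)  (+0.0678+0.0370i)·(-0.3217+0.2111i)
Y_2^1(R⁻¹ n̂) = -0.037860+0.060347i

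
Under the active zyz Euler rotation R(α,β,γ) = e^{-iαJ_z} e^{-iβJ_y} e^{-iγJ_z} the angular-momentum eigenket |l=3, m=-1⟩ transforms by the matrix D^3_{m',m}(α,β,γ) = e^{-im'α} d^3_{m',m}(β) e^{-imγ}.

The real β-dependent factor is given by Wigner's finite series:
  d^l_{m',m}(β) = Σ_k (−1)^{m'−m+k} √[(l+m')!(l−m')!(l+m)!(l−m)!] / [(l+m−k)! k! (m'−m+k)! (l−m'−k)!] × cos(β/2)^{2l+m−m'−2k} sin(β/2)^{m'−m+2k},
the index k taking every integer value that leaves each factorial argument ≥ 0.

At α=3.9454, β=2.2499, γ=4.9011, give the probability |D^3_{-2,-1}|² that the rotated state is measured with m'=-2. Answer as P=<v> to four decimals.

P=0.1089

First d^3_{-2,-1}(β=2.2499), then the phase factors e^{-i(-2)α} and e^{-i(-1)γ}:
c=cos(2.2499/2)=0.431222, s=sin(2.2499/2)=0.902246; N=√[1·120·2·24]=75.894664
k: max(0,(-1)−(-2))=1 … min(3+(-1),3−(-2))=2
  k=1: (−1)^0·75.8947/(24)·0.4312^5·0.9022^1 = +0.042543
  k=2: (−1)^1·75.8947/(12)·0.4312^3·0.9022^3 = -0.372483
d^3_{-2,-1}(2.2499) = +0.042543 -0.372483 = -0.329940
|D^3_{-2,-1}|² = |d^3_{-2,-1}(β)|² = (-0.329940)² = 0.108860 (the z-rotation phases have unit modulus)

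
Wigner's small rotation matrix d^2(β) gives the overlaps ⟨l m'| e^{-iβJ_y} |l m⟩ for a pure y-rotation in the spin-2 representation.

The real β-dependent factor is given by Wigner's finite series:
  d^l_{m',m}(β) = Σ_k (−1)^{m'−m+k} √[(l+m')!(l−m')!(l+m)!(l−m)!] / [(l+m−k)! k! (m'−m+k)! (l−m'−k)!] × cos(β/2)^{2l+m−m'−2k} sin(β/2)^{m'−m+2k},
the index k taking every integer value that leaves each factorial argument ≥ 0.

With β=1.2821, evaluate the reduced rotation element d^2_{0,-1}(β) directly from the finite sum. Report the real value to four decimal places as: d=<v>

d=-0.3343

d^2_{0,-1}(β=1.2821) via Wigner's sum:
Half-angle: c=0.801468, s=0.598037. N=√(2·2·1·6)=4.898979
The bounds max(0,m−m')=0 and min(l+m,l−m')=1 give 2 terms
  k=0: (−1)^1·4.8990/(2)·0.8015^3·0.5980^1 = -0.754159
  k=1: (−1)^2·4.8990/(2)·0.8015^1·0.5980^3 = +0.419901
d^2_{0,-1}(1.2821) = -0.754159 +0.419901 = -0.334258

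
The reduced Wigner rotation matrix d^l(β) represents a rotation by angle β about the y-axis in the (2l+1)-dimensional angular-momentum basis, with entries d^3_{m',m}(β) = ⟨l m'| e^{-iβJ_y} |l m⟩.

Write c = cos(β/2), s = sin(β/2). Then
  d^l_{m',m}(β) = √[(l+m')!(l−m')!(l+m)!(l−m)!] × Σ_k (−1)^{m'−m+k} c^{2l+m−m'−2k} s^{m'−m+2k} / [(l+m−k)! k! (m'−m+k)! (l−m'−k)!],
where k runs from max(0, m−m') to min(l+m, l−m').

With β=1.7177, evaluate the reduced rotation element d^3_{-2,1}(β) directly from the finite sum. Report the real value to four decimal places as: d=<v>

d^3_{-2,1}(β=1.7177) via Wigner's sum:
Half-angle: c=0.653309, s=0.757092. N=√(1·120·24·2)=75.894664
Admissible k: 3..4 (factorial args all ≥0)
  k=3: (−1)^0·75.8947/(12)·0.6533^3·0.7571^3 = +0.765298
  k=4: (−1)^1·75.8947/(24)·0.6533^1·0.7571^5 = -0.513879
d^3_{-2,1}(1.7177) = +0.765298 -0.513879 = +0.251419

d=0.2514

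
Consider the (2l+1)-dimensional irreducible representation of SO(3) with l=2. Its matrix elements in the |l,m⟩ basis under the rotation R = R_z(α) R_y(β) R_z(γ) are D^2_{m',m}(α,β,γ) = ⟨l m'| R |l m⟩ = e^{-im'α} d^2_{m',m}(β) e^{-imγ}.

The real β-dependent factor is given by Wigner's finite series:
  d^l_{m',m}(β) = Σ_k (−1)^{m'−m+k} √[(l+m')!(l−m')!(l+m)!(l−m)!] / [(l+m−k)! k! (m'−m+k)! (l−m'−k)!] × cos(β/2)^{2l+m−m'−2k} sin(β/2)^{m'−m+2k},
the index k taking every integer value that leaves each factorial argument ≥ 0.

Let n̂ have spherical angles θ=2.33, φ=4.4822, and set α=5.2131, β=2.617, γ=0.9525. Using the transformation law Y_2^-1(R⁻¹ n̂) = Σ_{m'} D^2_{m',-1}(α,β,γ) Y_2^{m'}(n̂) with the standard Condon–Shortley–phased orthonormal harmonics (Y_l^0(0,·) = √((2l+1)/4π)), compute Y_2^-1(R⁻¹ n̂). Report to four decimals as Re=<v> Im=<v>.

Need the full column D^2_{m',-1} for m'=−2..2 at α=5.2131, β=2.617, γ=0.9525.
cos(β/2)=0.259299, sin(β/2)=0.965797
d^2_{-2,-1}: single k=1 term ⇒ +0.033676;  D = +0.012589-0.031234i
d^2_{-1,-1}: k∈[0..1] ⇒ +0.004521 -0.188146 = -0.183625;  D = -0.182357+0.021542i
d^2_{0,-1}: k∈[0..1] ⇒ -0.041244 +0.572182 = +0.530938;  D = +0.307757+0.432644i
d^2_{1,-1}: k∈[0..1] ⇒ +0.188146 -0.870049 = -0.681903;  D = +0.297702-0.613486i
d^2_{2,-1}: single k=0 term ⇒ -0.467185;  D = +0.466626-0.022847i
Y_2^{m'}(θ=2.33,φ=4.4822) and Σ D·Y over m':
  (+0.0126-0.0312i)·(-0.1821-0.0903i)  (-0.1824+0.0215i)·(+0.0880-0.3756i)  (+0.3078+0.4326i)·(+0.1329+0.0000i)  (+0.2977-0.6135i)·(-0.0880-0.3756i)  (+0.4666-0.0228i)·(-0.1821+0.0903i)
Y_2^-1(R⁻¹ n̂) = -0.311676+0.120926i

Re=-0.3117 Im=0.1209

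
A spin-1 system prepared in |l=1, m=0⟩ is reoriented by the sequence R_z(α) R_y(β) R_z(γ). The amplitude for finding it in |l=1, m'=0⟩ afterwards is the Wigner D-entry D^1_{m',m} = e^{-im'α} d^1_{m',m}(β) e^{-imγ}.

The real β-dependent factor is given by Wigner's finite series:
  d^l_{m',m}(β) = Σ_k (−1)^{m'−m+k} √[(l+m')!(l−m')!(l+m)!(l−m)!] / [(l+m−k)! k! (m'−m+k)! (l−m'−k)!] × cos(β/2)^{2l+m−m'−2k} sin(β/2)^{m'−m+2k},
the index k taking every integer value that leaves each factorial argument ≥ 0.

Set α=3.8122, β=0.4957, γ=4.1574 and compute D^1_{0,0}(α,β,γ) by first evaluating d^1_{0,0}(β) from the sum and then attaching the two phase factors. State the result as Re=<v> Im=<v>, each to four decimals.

Re=0.8796 Im=0.0000

First d^1_{0,0}(β=0.4957), then the phase factors e^{-i(0)α} and e^{-i(0)γ}:
Half-angle: c=0.969442, s=0.245320. N=√(1·1·1·1)=1.000000
k∈{0,1} keeps every argument non-negative
  k=0: (−1)^0·1.0000/(1)·0.9694^2·0.2453^0 = +0.939818
  k=1: (−1)^1·1.0000/(1)·0.9694^0·0.2453^2 = -0.060182
d^1_{0,0}(0.4957) = +0.939818 -0.060182 = +0.879636
D = (+1.000000+0.000000i)·(+0.879636)·(+1.000000+0.000000i) = +0.879636+0.000000i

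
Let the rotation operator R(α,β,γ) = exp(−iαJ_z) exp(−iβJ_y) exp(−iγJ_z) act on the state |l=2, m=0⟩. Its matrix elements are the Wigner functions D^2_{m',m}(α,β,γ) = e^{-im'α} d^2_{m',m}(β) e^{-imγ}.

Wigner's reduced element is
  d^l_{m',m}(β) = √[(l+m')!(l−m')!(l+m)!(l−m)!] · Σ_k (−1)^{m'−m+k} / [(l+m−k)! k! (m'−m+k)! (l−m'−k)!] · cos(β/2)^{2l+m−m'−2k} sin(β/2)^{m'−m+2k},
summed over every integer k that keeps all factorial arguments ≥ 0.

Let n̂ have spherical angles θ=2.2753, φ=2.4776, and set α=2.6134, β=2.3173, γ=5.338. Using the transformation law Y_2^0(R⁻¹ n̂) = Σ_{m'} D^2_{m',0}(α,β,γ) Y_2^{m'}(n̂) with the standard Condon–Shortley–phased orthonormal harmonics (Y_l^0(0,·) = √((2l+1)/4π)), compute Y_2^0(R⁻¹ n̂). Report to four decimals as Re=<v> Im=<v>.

Re=0.6194 Im=0.0000

Need the full column D^2_{m',0} for m'=−2..2 at α=2.6134, β=2.3173, γ=5.338.
cos(β/2)=0.400577, sin(β/2)=0.916263
d^2_{-2,0}: single k=2 term ⇒ +0.329980;  D = +0.162358-0.287275i
d^2_{-1,0}: k∈[1..2] ⇒ +0.144262 -0.754783 = -0.610521;  D = +0.527318-0.307686i
d^2_{0,0}: k∈[0..2] ⇒ +0.025748 -0.538855 +0.704824 = +0.191717;  D = +0.191717+0.000000i
d^2_{1,0}: k∈[0..1] ⇒ -0.144262 +0.754783 = +0.610521;  D = -0.527318-0.307686i
d^2_{2,0}: single k=0 term ⇒ +0.329980;  D = +0.162358+0.287275i
Y_2^{m'}(θ=2.2753,φ=2.4776) and Σ D·Y over m':
  (+0.1624-0.2873i)·(+0.0539+0.2177i)  (+0.5273-0.3077i)·(+0.3002+0.2349i)  (+0.1917+0.0000i)·(+0.0815+0.0000i)  (-0.5273-0.3077i)·(-0.3002+0.2349i)  (+0.1624+0.2873i)·(+0.0539-0.2177i)
Y_2^0(R⁻¹ n̂) = +0.619404-0.000000i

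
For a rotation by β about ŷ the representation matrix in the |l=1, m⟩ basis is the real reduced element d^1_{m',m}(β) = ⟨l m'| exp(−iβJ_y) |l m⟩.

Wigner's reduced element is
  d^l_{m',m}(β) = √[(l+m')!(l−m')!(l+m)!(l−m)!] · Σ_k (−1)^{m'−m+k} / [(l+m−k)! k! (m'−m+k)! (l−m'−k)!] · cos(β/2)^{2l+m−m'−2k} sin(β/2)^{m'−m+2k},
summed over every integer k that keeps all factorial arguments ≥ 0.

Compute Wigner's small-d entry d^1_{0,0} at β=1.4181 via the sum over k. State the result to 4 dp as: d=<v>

d^1_{0,0}(β=1.4181) via Wigner's sum:
With c≡cos(β/2)=0.758981 and s≡sin(β/2)=0.651113, N=[1·1·1·1]^{1/2}=1.000000
The bounds max(0,m−m')=0 and min(l+m,l−m')=1 give 2 terms
  k=0: (−1)^0·1.0000/(1)·0.7590^2·0.6511^0 = +0.576052
  k=1: (−1)^1·1.0000/(1)·0.7590^0·0.6511^2 = -0.423948
d^1_{0,0}(1.4181) = +0.576052 -0.423948 = +0.152104

d=0.1521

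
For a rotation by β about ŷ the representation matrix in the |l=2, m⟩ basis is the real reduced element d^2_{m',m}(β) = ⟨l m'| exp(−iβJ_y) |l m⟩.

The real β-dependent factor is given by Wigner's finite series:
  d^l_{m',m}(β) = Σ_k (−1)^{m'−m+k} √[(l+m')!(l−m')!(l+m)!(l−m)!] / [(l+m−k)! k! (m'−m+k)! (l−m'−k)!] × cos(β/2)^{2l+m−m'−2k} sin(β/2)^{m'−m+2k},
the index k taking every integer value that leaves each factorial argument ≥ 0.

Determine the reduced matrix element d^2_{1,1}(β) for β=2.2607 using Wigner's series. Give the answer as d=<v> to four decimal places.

d=-0.4131

d^2_{1,1}(β=2.2607) via Wigner's sum:
c=cos(2.2607/2)=0.426343, s=sin(2.2607/2)=0.904561; N=√[6·1·6·1]=6.000000
k∈{0,1} keeps every argument non-negative
  k=0: (−1)^0·6.0000/(6)·0.4263^4·0.9046^0 = +0.033040
  k=1: (−1)^1·6.0000/(2)·0.4263^2·0.9046^2 = -0.446186
d^2_{1,1}(2.2607) = +0.033040 -0.446186 = -0.413146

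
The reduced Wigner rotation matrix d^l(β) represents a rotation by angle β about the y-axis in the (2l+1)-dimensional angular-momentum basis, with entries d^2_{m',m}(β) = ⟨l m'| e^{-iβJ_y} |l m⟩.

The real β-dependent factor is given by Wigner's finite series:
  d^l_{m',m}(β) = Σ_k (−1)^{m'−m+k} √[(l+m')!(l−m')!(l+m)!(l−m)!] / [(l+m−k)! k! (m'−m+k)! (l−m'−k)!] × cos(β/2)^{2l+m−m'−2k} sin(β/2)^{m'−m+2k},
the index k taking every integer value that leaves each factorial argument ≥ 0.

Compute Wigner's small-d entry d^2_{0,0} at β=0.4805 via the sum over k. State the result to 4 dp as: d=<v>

d^2_{0,0}(β=0.4805) via Wigner's sum:
With c≡cos(β/2)=0.971279 and s≡sin(β/2)=0.237945, N=[2·2·2·2]^{1/2}=4.000000
The bounds max(0,m−m')=0 and min(l+m,l−m')=2 give 3 terms
  k=0: (−1)^0·4.0000/(4)·0.9713^4·0.2379^0 = +0.889970
  k=1: (−1)^1·4.0000/(1)·0.9713^2·0.2379^2 = -0.213650
  k=2: (−1)^2·4.0000/(4)·0.9713^0·0.2379^4 = +0.003206
d^2_{0,0}(0.4805) = +0.889970 -0.213650 +0.003206 = +0.679525

d=0.6795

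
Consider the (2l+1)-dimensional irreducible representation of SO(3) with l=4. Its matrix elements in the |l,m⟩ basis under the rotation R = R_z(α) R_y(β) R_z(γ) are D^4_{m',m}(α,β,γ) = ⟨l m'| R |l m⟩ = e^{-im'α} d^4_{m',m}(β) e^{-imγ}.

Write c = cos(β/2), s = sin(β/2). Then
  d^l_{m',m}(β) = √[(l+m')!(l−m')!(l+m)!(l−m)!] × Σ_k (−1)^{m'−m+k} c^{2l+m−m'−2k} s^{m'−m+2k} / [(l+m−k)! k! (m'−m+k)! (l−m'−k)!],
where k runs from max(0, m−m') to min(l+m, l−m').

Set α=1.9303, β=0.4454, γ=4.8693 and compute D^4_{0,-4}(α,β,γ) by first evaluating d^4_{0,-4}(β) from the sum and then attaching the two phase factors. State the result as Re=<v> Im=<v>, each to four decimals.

Re=0.0146 Im=0.0106

First d^4_{0,-4}(β=0.4454), then the phase factors e^{-i(0)α} and e^{-i(-4)γ}:
With c≡cos(β/2)=0.975305 and s≡sin(β/2)=0.220864, N=[24·24·1·40320]^{1/2}=4819.161753
k: max(0,(-4)−(0))=0 … min(4+(-4),4−(0))=0
  k=0: (−1)^4·4819.1618/(576)·0.9753^4·0.2209^4 = +0.018014
d^4_{0,-4}(0.4454) = +0.018014
Attach z-rotation phases: D = e^{-i(0)(1.9303)}·(+0.018014)·e^{-i(-4)(4.8693)} = +0.014581+0.010578i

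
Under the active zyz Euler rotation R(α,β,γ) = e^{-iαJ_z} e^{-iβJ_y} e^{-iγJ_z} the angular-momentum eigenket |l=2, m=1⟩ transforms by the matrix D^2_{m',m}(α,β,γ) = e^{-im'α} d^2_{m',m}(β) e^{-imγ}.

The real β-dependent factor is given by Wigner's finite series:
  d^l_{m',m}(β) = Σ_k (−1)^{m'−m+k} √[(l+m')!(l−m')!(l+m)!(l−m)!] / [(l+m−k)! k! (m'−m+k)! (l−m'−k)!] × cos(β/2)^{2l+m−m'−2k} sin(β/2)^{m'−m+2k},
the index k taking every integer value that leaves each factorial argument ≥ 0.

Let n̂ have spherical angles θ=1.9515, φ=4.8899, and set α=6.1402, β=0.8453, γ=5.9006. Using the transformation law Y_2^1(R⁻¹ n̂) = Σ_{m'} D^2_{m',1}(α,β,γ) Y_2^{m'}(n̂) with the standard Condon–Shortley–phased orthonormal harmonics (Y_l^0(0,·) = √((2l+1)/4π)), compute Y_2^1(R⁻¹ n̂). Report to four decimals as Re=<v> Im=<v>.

Re=0.0164 Im=-0.0137

Need the full column D^2_{m',1} for m'=−2..2 at α=6.1402, β=0.8453, γ=5.9006.
cos(β/2)=0.912005, sin(β/2)=0.410179
d^2_{-2,1}: single k=3 term ⇒ +0.125877;  D = +0.125290+0.012143i
d^2_{-1,1}: k∈[2..3] ⇒ +0.419819 -0.028307 = +0.391512;  D = +0.380328+0.092911i
d^2_{0,1}: k∈[1..2] ⇒ +0.762150 -0.154167 = +0.607983;  D = +0.564027+0.226972i
d^2_{1,1}: k∈[0..1] ⇒ +0.691814 -0.419819 = +0.271995;  D = +0.235286+0.136462i
d^2_{2,1}: single k=0 term ⇒ -0.622293;  D = -0.488324-0.385731i
Y_2^{m'}(θ=1.9515,φ=4.8899) and Σ D·Y over m':
  (+0.1253+0.0121i)·(-0.3122+0.1157i)  (+0.3803+0.0929i)·(-0.0471-0.2623i)  (+0.5640+0.2270i)·(-0.1848+0.0000i)  (+0.2353+0.1365i)·(+0.0471-0.2623i)  (-0.4883-0.3857i)·(-0.3122-0.1157i)
Y_2^1(R⁻¹ n̂) = +0.016420-0.013729i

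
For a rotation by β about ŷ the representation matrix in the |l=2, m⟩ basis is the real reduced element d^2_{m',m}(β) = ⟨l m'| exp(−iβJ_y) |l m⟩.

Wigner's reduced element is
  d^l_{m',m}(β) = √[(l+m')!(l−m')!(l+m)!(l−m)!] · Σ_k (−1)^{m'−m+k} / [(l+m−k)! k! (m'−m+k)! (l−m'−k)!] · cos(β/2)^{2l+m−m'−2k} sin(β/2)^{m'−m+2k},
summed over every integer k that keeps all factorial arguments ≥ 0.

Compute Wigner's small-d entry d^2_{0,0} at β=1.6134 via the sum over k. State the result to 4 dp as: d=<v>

d^2_{0,0}(β=1.6134) via Wigner's sum:
c=cos(1.6134/2)=0.691885, s=sin(1.6134/2)=0.722008; N=√[2·2·2·2]=4.000000
k∈{0,1,2} keeps every argument non-negative
  k=0: (−1)^0·4.0000/(4)·0.6919^4·0.7220^0 = +0.229158
  k=1: (−1)^1·4.0000/(1)·0.6919^2·0.7220^2 = -0.998186
  k=2: (−1)^2·4.0000/(4)·0.6919^0·0.7220^4 = +0.271749
d^2_{0,0}(1.6134) = +0.229158 -0.998186 +0.271749 = -0.497279

d=-0.4973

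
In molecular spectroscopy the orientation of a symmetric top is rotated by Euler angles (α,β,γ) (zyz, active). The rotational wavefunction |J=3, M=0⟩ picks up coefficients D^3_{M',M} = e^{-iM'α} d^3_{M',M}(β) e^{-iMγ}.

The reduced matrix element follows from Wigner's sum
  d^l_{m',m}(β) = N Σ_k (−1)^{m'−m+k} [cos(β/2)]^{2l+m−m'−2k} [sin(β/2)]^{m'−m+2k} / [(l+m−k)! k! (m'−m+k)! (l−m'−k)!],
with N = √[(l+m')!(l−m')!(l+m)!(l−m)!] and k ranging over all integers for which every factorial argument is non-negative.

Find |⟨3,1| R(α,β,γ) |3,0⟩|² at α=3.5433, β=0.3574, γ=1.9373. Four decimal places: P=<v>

D^3_{1,0}(3.5433,0.3574,1.9373) = e^{-i·1·3.5433}·d^3_{1,0}(0.3574)·e^{-i·0·1.9373}. Compute d first:
With c≡cos(β/2)=0.984076 and s≡sin(β/2)=0.177750, N=[24·2·6·6]^{1/2}=41.569219
The bounds max(0,m−m')=0 and min(l+m,l−m')=2 give 3 terms
  k=0: (−1)^1·41.5692/(12)·0.9841^5·0.1778^1 = -0.568255
  k=1: (−1)^2·41.5692/(4)·0.9841^3·0.1778^3 = +0.055620
  k=2: (−1)^3·41.5692/(12)·0.9841^1·0.1778^5 = -0.000605
d^3_{1,0}(0.3574) = -0.568255 +0.055620 -0.000605 = -0.513241
|D^3_{1,0}|² = |d^3_{1,0}(β)|² = (-0.513241)² = 0.263416 (the z-rotation phases have unit modulus)

P=0.2634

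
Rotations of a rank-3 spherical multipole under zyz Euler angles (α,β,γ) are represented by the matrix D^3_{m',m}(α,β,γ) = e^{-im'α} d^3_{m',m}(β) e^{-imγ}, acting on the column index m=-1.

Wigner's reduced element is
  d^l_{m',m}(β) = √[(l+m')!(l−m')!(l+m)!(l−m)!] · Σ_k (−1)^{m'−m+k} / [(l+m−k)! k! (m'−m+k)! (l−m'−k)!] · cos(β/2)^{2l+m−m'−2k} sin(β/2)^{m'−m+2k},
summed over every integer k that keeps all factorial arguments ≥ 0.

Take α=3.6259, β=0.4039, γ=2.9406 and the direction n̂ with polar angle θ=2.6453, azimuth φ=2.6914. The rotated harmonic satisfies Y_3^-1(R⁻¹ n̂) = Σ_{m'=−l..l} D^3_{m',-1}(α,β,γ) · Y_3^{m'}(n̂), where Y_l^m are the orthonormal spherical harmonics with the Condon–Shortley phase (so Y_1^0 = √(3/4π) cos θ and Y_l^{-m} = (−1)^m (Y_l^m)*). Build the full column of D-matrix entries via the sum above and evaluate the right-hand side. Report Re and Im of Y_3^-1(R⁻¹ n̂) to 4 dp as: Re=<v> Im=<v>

Need the full column D^3_{m',-1} for m'=−3..3 at α=3.6259, β=0.4039, γ=2.9406.
cos(β/2)=0.979677, sin(β/2)=0.200580
d^3_{-3,-1}: single k=2 term ⇒ +0.143534;  D = +0.044996+0.136298i
d^3_{-2,-1}: k∈[1..2] ⇒ +0.572405 -0.047989 = +0.524415;  D = -0.377350-0.364168i
d^3_{-1,-1}: k∈[0..2] ⇒ +0.884094 -0.296482 +0.009321 = +0.596933;  D = +0.573136+0.166867i
d^3_{0,-1}: k∈[0..2] ⇒ -0.627038 +0.078854 -0.001102 = -0.549285;  D = +0.538228-0.109660i
d^3_{1,-1}: k∈[0..2] ⇒ +0.222361 -0.012428 +0.000065 = +0.209998;  D = +0.162587-0.132909i
d^3_{2,-1}: k∈[0..1] ⇒ -0.047989 +0.001006 = -0.046983;  D = +0.018348-0.043253i
d^3_{3,-1}: single k=0 term ⇒ +0.006017;  D = -0.000500-0.005996i
Y_3^{m'}(θ=2.6453,φ=2.6914) and Σ D·Y over m':
  (+0.0450+0.1363i)·(-0.0098-0.0440i)  (-0.3774-0.3642i)·(-0.1266-0.1597i)  (+0.5731+0.1669i)·(-0.3971-0.1919i)  (+0.5382-0.1097i)·(-0.2843+0.0000i)  (+0.1626-0.1329i)·(+0.3971-0.1919i)  (+0.0183-0.0433i)·(-0.1266+0.1597i)  (-0.0005-0.0060i)·(+0.0098-0.0440i)
Y_3^-1(R⁻¹ n̂) = -0.310048-0.117689i

Re=-0.3100 Im=-0.1177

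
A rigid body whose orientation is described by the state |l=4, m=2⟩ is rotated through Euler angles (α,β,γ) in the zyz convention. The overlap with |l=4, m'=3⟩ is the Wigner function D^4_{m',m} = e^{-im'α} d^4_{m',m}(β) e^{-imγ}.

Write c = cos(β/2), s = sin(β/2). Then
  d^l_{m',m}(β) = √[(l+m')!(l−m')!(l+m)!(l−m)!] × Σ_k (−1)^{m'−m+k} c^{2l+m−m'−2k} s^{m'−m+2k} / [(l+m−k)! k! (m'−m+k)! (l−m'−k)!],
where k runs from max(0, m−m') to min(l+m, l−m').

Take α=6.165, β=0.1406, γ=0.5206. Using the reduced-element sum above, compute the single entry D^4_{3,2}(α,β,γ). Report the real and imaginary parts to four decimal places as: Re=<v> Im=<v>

D^4_{3,2}(6.165,0.1406,0.5206) = e^{-i·3·6.165}·d^4_{3,2}(0.1406)·e^{-i·2·0.5206}. Compute d first:
With c≡cos(β/2)=0.997530 and s≡sin(β/2)=0.070242, N=[5040·1·720·2]^{1/2}=2693.993318
k: max(0,(2)−(3))=0 … min(4+(2),4−(3))=1
  k=0: (−1)^1·2693.9933/(720)·0.9975^7·0.0702^1 = -0.258311
  k=1: (−1)^2·2693.9933/(240)·0.9975^5·0.0702^3 = +0.003842
d^4_{3,2}(0.1406) = -0.258311 +0.003842 = -0.254469
Attach z-rotation phases: D = e^{-i(3)(6.165)}·(-0.254469)·e^{-i(2)(0.5206)} = -0.196800+0.161319i

Re=-0.1968 Im=0.1613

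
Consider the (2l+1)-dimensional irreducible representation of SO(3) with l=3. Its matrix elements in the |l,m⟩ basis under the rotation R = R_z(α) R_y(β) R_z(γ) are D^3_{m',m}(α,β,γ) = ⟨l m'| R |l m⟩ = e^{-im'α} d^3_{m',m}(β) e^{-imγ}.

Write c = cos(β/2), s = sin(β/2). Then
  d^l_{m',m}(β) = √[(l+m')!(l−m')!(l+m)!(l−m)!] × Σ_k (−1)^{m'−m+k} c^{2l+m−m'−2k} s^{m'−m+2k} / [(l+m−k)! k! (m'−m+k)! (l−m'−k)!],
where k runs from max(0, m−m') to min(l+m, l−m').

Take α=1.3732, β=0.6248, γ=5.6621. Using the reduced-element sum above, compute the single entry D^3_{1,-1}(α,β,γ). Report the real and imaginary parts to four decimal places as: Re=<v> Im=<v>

Split into d^3_{1,-1}(β=0.6248) × two z-phases.
Half-angle: c=0.951599, s=0.307343. N=√(24·2·2·24)=48.000000
k: max(0,(-1)−(1))=0 … min(3+(-1),3−(1))=2
  k=0: (−1)^2·48.0000/(8)·0.9516^4·0.3073^2 = +0.464744
  k=1: (−1)^3·48.0000/(6)·0.9516^2·0.3073^4 = -0.064639
  k=2: (−1)^4·48.0000/(48)·0.9516^0·0.3073^6 = +0.000843
d^3_{1,-1}(0.6248) = +0.464744 -0.064639 +0.000843 = +0.400949
D = (+0.196313-0.980541i)·(+0.400949)·(+0.813247-0.581918i) = -0.164767-0.365529i

Re=-0.1648 Im=-0.3655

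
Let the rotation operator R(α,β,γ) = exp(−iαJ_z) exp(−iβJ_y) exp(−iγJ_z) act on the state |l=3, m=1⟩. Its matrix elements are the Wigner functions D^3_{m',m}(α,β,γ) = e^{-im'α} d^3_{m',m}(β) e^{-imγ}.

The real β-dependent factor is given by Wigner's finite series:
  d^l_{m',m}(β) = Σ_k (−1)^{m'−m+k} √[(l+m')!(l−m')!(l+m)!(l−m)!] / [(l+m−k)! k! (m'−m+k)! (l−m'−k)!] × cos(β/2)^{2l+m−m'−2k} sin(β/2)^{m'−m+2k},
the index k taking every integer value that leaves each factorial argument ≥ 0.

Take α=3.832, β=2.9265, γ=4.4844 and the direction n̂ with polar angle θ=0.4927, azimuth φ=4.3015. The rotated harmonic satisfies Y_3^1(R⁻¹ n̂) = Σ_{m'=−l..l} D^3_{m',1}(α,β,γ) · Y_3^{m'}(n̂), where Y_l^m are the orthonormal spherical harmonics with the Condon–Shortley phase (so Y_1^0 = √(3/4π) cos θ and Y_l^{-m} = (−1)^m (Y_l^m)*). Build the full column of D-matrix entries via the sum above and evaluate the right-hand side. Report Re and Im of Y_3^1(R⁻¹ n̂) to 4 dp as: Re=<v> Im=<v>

Need the full column D^3_{m',1} for m'=−3..3 at α=3.832, β=2.9265, γ=4.4844.
cos(β/2)=0.107339, sin(β/2)=0.994222
d^3_{-3,1}: single k=4 term ⇒ +0.043601;  D = +0.032536+0.029025i
d^3_{-2,1}: k∈[3..4] ⇒ +0.007687 -0.329743 = -0.322056;  D = +0.321824+0.012238i
d^3_{-1,1}: k∈[2..4] ⇒ +0.000787 -0.090062 +0.965832 = +0.876557;  D = +0.696538-0.532154i
d^3_{0,1}: k∈[1..3] ⇒ +0.000049 -0.012631 +0.361216 = +0.348634;  D = -0.078798+0.339612i
d^3_{1,1}: k∈[0..2] ⇒ +0.000002 -0.001050 +0.067546 = +0.066498;  D = -0.029666-0.059514i
d^3_{2,1}: k∈[0..1] ⇒ -0.000045 +0.007687 = +0.007642;  D = +0.006984+0.003102i
d^3_{3,1}: single k=0 term ⇒ +0.000508;  D = -0.000489+0.000137i
Y_3^{m'}(θ=0.4927,φ=4.3015) and Σ D·Y over m':
  (+0.0325+0.0290i)·(+0.0417-0.0146i)  (+0.3218+0.0122i)·(-0.1372-0.1475i)  (+0.6965-0.5322i)·(-0.1759+0.4038i)  (-0.0788+0.3396i)·(+0.2898+0.0000i)  (-0.0297-0.0595i)·(+0.1759+0.4038i)  (+0.0070+0.0031i)·(-0.1372+0.1475i)  (-0.0005+0.0001i)·(-0.0417-0.0146i)
Y_3^1(R⁻¹ n̂) = +0.046365+0.403020i

Re=0.0464 Im=0.4030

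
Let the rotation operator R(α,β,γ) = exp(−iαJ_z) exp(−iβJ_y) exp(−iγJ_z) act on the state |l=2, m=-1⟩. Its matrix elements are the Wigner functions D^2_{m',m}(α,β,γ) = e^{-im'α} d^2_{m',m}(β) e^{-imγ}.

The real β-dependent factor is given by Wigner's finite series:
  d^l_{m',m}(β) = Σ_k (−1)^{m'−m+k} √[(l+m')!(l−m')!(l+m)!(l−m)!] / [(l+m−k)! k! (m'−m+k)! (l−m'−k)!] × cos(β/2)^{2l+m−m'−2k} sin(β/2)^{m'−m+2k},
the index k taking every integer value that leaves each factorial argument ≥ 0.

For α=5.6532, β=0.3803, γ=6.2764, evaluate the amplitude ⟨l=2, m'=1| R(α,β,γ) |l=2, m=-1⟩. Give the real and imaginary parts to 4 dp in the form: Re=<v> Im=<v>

Re=0.0829 Im=0.0596

Split into d^2_{1,-1}(β=0.3803) × two z-phases.
With c≡cos(β/2)=0.981976 and s≡sin(β/2)=0.189006, N=[6·1·1·6]^{1/2}=6.000000
The bounds max(0,m−m')=0 and min(l+m,l−m')=1 give 2 terms
  k=0: (−1)^2·6.0000/(2)·0.9820^2·0.1890^2 = +0.103342
  k=1: (−1)^3·6.0000/(6)·0.9820^0·0.1890^4 = -0.001276
d^2_{1,-1}(0.3803) = +0.103342 -0.001276 = +0.102065
Attach z-rotation phases: D = e^{-i(1)(5.6532)}·(+0.102065)·e^{-i(-1)(6.2764)} = +0.082879+0.059569i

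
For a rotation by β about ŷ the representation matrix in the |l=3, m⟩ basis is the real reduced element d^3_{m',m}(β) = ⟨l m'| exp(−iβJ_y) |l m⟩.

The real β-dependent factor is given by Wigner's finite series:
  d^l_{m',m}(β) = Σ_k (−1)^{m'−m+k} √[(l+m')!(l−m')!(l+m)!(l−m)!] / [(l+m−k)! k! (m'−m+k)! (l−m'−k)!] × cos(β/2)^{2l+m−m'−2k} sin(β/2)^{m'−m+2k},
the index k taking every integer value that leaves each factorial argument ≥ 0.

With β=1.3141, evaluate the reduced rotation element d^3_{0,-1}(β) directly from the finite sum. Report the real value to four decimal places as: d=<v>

d=0.2838

d^3_{0,-1}(β=1.3141) via Wigner's sum:
c=cos(1.3141/2)=0.791797, s=sin(1.3141/2)=0.610784; N=√[6·6·2·24]=41.569219
The bounds max(0,m−m')=0 and min(l+m,l−m')=2 give 3 terms
  k=0: (−1)^1·41.5692/(12)·0.7918^5·0.6108^1 = -0.658489
  k=1: (−1)^2·41.5692/(4)·0.7918^3·0.6108^3 = +1.175484
  k=2: (−1)^3·41.5692/(12)·0.7918^1·0.6108^5 = -0.233154
d^3_{0,-1}(1.3141) = -0.658489 +1.175484 -0.233154 = +0.283841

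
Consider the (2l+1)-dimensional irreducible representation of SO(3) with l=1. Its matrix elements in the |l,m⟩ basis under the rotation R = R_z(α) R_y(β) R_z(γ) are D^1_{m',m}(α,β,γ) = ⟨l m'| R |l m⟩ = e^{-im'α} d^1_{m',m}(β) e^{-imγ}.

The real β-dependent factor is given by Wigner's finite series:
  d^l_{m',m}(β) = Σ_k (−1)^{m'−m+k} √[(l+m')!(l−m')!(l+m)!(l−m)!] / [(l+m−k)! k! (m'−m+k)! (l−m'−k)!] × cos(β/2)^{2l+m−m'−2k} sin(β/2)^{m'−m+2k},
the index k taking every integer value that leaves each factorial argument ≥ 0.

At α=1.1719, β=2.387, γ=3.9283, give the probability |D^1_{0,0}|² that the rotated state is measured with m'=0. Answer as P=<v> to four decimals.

P=0.5308

Split into d^1_{0,0}(β=2.387) × two z-phases.
With c≡cos(β/2)=0.368408 and s≡sin(β/2)=0.929664, N=[1·1·1·1]^{1/2}=1.000000
k∈{0,1} keeps every argument non-negative
  k=0: (−1)^0·1.0000/(1)·0.3684^2·0.9297^0 = +0.135725
  k=1: (−1)^1·1.0000/(1)·0.3684^0·0.9297^2 = -0.864275
d^1_{0,0}(2.387) = +0.135725 -0.864275 = -0.728551
|D^1_{0,0}|² = |d^1_{0,0}(β)|² = (-0.728551)² = 0.530786 (the z-rotation phases have unit modulus)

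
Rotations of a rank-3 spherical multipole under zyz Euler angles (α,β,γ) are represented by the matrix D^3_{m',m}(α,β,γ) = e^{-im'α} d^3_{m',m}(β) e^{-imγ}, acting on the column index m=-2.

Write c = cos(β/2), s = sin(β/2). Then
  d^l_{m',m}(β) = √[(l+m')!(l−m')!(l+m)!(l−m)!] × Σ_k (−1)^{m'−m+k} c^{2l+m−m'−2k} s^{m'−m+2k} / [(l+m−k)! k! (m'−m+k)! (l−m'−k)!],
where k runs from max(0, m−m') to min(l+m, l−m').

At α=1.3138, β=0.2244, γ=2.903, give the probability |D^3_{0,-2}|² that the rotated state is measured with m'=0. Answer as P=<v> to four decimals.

P=0.0044

First d^3_{0,-2}(β=0.2244), then the phase factors e^{-i(0)α} and e^{-i(-2)γ}:
Half-angle: c=0.993712, s=0.111965. N=√(6·6·1·120)=65.726707
k: max(0,(-2)−(0))=0 … min(3+(-2),3−(0))=1
  k=0: (−1)^2·65.7267/(12)·0.9937^4·0.1120^2 = +0.066952
  k=1: (−1)^3·65.7267/(12)·0.9937^2·0.1120^4 = -0.000850
d^3_{0,-2}(0.2244) = +0.066952 -0.000850 = +0.066102
|D^3_{0,-2}|² = |d^3_{0,-2}(β)|² = (+0.066102)² = 0.004370 (the z-rotation phases have unit modulus)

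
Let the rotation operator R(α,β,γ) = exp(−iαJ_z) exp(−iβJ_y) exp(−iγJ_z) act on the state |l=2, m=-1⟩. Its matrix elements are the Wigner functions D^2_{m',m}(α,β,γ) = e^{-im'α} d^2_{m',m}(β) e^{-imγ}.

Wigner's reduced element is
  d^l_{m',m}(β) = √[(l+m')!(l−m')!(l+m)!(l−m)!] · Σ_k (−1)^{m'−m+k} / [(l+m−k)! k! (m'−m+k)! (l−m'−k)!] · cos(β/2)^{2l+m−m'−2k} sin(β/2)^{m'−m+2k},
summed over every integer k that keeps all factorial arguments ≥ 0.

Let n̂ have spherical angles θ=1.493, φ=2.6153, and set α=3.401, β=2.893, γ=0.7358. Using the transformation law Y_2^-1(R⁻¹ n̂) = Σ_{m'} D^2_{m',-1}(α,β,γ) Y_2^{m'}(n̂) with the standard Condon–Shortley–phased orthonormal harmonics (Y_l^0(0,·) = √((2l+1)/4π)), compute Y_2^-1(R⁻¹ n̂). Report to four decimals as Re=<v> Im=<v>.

Need the full column D^2_{m',-1} for m'=−2..2 at α=3.401, β=2.893, γ=0.7358.
cos(β/2)=0.123977, sin(β/2)=0.992285
d^2_{-2,-1}: single k=1 term ⇒ +0.003782;  D = +0.001176+0.003594i
d^2_{-1,-1}: k∈[0..1] ⇒ +0.000236 -0.045402 = -0.045166;  D = +0.024585+0.037888i
d^2_{0,-1}: k∈[0..1] ⇒ -0.004632 +0.296705 = +0.292073;  D = +0.216512+0.196034i
d^2_{1,-1}: k∈[0..1] ⇒ +0.045402 -0.969496 = -0.924094;  D = +0.821201+0.423768i
d^2_{2,-1}: single k=0 term ⇒ -0.242258;  D = -0.236578-0.052155i
Y_2^{m'}(θ=1.493,φ=2.6153) and Σ D·Y over m':
  (+0.0012+0.0036i)·(+0.1902+0.3335i)  (+0.0246+0.0379i)·(-0.0518-0.0301i)  (+0.2165+0.1960i)·(-0.3097+0.0000i)  (+0.8212+0.4238i)·(+0.0518-0.0301i)  (-0.2366-0.0522i)·(+0.1902-0.3335i)
Y_2^-1(R⁻¹ n̂) = -0.075297+0.003897i

Re=-0.0753 Im=0.0039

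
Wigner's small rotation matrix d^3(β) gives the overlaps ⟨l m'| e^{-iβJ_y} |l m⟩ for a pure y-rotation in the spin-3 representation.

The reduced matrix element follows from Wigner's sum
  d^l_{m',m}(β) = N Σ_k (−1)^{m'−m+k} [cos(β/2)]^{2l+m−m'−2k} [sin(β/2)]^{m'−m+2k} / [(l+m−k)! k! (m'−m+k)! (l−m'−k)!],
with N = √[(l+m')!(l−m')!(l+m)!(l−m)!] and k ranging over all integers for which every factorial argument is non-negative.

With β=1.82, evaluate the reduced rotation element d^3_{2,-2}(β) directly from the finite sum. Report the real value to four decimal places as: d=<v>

d=0.4896

d^3_{2,-2}(β=1.82) via Wigner's sum:
Half-angle: c=0.613746, s=0.789504. N=√(120·1·1·120)=120.000000
k: max(0,(-2)−(2))=0 … min(3+(-2),3−(2))=1
  k=0: (−1)^4·120.0000/(24)·0.6137^2·0.7895^4 = +0.731752
  k=1: (−1)^5·120.0000/(120)·0.6137^0·0.7895^6 = -0.242173
d^3_{2,-2}(1.82) = +0.731752 -0.242173 = +0.489579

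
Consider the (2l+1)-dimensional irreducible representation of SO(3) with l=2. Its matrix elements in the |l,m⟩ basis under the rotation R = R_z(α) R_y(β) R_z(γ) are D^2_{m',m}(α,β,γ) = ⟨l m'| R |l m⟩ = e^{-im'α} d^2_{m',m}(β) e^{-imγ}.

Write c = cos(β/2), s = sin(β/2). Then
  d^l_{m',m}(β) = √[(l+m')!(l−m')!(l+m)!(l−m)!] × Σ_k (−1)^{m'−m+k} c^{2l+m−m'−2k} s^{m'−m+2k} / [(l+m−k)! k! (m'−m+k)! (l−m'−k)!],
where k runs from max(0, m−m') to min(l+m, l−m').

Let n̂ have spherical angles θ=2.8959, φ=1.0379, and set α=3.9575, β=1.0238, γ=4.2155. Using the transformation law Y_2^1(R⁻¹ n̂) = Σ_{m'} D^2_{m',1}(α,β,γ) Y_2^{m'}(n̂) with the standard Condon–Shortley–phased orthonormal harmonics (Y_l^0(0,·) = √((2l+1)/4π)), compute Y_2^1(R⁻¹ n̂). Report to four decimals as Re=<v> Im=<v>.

Need the full column D^2_{m',1} for m'=−2..2 at α=3.9575, β=1.0238, γ=4.2155.
cos(β/2)=0.871815, sin(β/2)=0.489835
d^2_{-2,1}: single k=3 term ⇒ +0.204929;  D = -0.173854-0.108492i
d^2_{-1,1}: k∈[2..3] ⇒ +0.547103 -0.057570 = +0.489533;  D = +0.473330-0.124903i
d^2_{0,1}: k∈[1..2] ⇒ +0.795058 -0.250985 = +0.544072;  D = -0.259355+0.478278i
d^2_{1,1}: k∈[0..1] ⇒ +0.577694 -0.547103 = +0.030591;  D = -0.009594-0.029048i
d^2_{2,1}: single k=0 term ⇒ -0.649162;  D = -0.588467-0.274076i
Y_2^{m'}(θ=2.8959,φ=1.0379) and Σ D·Y over m':
  (-0.1739-0.1085i)·(-0.0111-0.0200i)  (+0.4733-0.1249i)·(-0.0926+0.1570i)  (-0.2594+0.4783i)·(+0.5748+0.0000i)  (-0.0096-0.0290i)·(+0.0926+0.1570i)  (-0.5885-0.2741i)·(-0.0111+0.0200i)
Y_2^1(R⁻¹ n̂) = -0.157887+0.352533i

Re=-0.1579 Im=0.3525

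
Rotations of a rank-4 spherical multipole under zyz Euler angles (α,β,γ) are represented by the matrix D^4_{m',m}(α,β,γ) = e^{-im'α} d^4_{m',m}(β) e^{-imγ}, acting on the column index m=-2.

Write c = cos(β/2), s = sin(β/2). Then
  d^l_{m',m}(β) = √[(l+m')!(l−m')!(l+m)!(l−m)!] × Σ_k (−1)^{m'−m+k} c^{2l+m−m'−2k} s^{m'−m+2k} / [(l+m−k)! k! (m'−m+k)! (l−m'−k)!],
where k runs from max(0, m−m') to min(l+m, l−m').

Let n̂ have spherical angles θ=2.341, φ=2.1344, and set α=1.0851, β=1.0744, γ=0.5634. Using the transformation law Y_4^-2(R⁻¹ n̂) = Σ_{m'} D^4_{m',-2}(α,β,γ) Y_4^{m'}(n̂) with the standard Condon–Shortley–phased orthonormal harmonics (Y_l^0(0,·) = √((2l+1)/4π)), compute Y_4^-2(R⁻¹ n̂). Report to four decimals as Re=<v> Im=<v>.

Re=-0.3259 Im=0.0718

Need the full column D^4_{m',-2} for m'=−4..4 at α=1.0851, β=1.0744, γ=0.5634.
cos(β/2)=0.859145, sin(β/2)=0.511732
d^4_{-4,-2}: single k=2 term ⇒ +0.557267;  D = +0.381812-0.405914i
d^4_{-3,-2}: k∈[1..2] ⇒ +0.661564 -0.704119 = -0.042555;  D = +0.013801+0.040255i
d^4_{-2,-2}: k∈[0..2] ⇒ +0.296846 -1.263763 +0.560439 = -0.406477;  D = +0.401579+0.062916i
d^4_{-1,-2}: k∈[0..2] ⇒ -0.750143 +1.330660 -0.314723 = +0.265794;  D = -0.158966+0.213017i
d^4_{0,-2}: k∈[0..2] ⇒ +0.999092 -0.945208 +0.125751 = +0.179635;  D = +0.077163+0.162218i
d^4_{1,-2}: k∈[0..2] ⇒ -0.887107 +0.472085 -0.033497 = -0.448519;  D = -0.448129-0.018698i
d^4_{2,-2}: k∈[0..2] ⇒ +0.560439 -0.159064 +0.004703 = +0.406078;  D = +0.204373-0.350900i
d^4_{3,-2}: k∈[0..1] ⇒ -0.249804 +0.029541 = -0.220262;  D = +0.116572+0.186887i
d^4_{4,-2}: single k=0 term ⇒ +0.070141;  D = -0.069959+0.005046i
Y_4^{m'}(θ=2.341,φ=2.1344) and Σ D·Y over m':
  (+0.3818-0.4059i)·(-0.0742-0.0911i)  (+0.0138+0.0403i)·(-0.3200+0.0386i)  (+0.4016+0.0629i)·(-0.1771+0.3726i)  (-0.1590+0.2130i)·(+0.0497+0.0787i)  (+0.0772+0.1622i)·(-0.3510+0.0000i)  (-0.4481-0.0187i)·(-0.0497+0.0787i)  (+0.2044-0.3509i)·(-0.1771-0.3726i)  (+0.1166+0.1869i)·(+0.3200+0.0386i)  (-0.0700+0.0050i)·(-0.0742+0.0911i)
Y_4^-2(R⁻¹ n̂) = -0.325910+0.071834i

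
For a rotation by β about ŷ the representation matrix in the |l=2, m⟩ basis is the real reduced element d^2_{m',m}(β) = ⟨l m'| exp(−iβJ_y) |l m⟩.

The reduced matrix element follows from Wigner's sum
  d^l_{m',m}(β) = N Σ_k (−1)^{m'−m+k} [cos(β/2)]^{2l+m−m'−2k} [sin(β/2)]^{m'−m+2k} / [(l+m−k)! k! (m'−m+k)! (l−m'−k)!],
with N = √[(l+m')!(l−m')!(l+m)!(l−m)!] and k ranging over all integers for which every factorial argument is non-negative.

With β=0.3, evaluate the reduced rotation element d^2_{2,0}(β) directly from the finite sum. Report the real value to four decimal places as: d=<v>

d^2_{2,0}(β=0.3) via Wigner's sum:
c=cos(0.3/2)=0.988771, s=sin(0.3/2)=0.149438; N=√[24·1·2·2]=9.797959
Admissible k: 0..0 (factorial args all ≥0)
  k=0: (−1)^2·9.7980/(4)·0.9888^2·0.1494^2 = +0.053480
d^2_{2,0}(0.3) = +0.053480

d=0.0535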